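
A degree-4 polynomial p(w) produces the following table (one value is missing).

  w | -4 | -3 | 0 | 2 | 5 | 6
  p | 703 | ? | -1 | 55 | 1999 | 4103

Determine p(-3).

The 5 known values determine p uniquely (degree ≤ 4).
L_0(-3) = (-3)·(-5)·(-8)·(-9)/[(-4)·(-6)·(-9)·(-10)] = 1/2
L_1(-3) = (1)·(-5)·(-8)·(-9)/[(4)·(-2)·(-5)·(-6)] = 3/2
L_2(-3) = (1)·(-3)·(-8)·(-9)/[(6)·(2)·(-3)·(-4)] = -3/2
L_3(-3) = (1)·(-3)·(-5)·(-9)/[(9)·(5)·(3)·(-1)] = 1
L_4(-3) = (1)·(-3)·(-5)·(-8)/[(10)·(6)·(4)·(1)] = -1/2
Sum: 703·(1/2) + (-1)·(3/2) + 55·(-3/2) + 1999·(1) + 4103·(-1/2) = 215

215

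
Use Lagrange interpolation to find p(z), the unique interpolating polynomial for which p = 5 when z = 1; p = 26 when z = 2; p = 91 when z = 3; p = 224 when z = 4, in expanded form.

p(z) = 4z^3 - 2z^2 - z + 4

L_0(z) = (z - 2)(z - 3)(z - 4) / [-6] = -(1/6)z^3 + (3/2)z^2 - (13/3)z + 4
L_1(z) = (z - 1)(z - 3)(z - 4) / [2] = (1/2)z^3 - 4z^2 + (19/2)z - 6
L_2(z) = (z - 1)(z - 2)(z - 4) / [-2] = -(1/2)z^3 + (7/2)z^2 - 7z + 4
L_3(z) = (z - 1)(z - 2)(z - 3) / [6] = (1/6)z^3 - z^2 + (11/6)z - 1
p(z) = 5·L_0 + 26·L_1 + 91·L_2 + 224·L_3
  5·L_0(z) = -(5/6)z^3 + (15/2)z^2 - (65/3)z + 20
  26·L_1(z) = 13z^3 - 104z^2 + 247z - 156
  91·L_2(z) = -(91/2)z^3 + (637/2)z^2 - 637z + 364
  224·L_3(z) = (112/3)z^3 - 224z^2 + (1232/3)z - 224
Adding term by term: 4z^3 - 2z^2 - z + 4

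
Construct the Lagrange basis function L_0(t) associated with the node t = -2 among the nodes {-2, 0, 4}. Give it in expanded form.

L_0(t) = t(t - 4) / [(-2)·(-6)]
       = (t^2 - 4t) / (12)

L_0(t) = (1/12)t^2 - (1/3)t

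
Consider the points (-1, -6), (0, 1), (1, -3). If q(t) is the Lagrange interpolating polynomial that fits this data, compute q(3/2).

L_0(3/2) = (3/2)·(1/2)/[(-1)·(-2)] = 3/8
L_1(3/2) = (5/2)·(1/2)/[(1)·(-1)] = -5/4
L_2(3/2) = (5/2)·(3/2)/[(2)·(1)] = 15/8
Sum: (-6)·(3/8) + 1·(-5/4) + (-3)·(15/8) = -73/8

-73/8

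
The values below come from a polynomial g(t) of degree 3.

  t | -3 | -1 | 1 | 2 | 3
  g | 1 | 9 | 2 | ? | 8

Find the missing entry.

The 4 known values determine g uniquely (degree ≤ 3).
Evaluate each Lagrange basis at t = 2:
L_0(2) = (3)·(1)·(-1)/[(-2)·(-4)·(-6)] = 1/16
L_1(2) = (5)·(1)·(-1)/[(2)·(-2)·(-4)] = -5/16
L_2(2) = (5)·(3)·(-1)/[(4)·(2)·(-2)] = 15/16
L_3(2) = (5)·(3)·(1)/[(6)·(4)·(2)] = 5/16
Sum: 1·(1/16) + 9·(-5/16) + 2·(15/16) + 8·(5/16) = 13/8

13/8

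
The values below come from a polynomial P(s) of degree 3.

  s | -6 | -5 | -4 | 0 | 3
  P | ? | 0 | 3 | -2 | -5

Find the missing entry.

-211/35

The 4 known values determine P uniquely (degree ≤ 3).
Evaluate each Lagrange basis at s = -6:
L_0(-6) = (-2)·(-6)·(-9)/[(-1)·(-5)·(-8)] = 27/10
L_1(-6) = (-1)·(-6)·(-9)/[(1)·(-4)·(-7)] = -27/14
L_2(-6) = (-1)·(-2)·(-9)/[(5)·(4)·(-3)] = 3/10
L_3(-6) = (-1)·(-2)·(-6)/[(8)·(7)·(3)] = -1/14
Sum: 0 + 3·(-27/14) + (-2)·(3/10) + (-5)·(-1/14) = -211/35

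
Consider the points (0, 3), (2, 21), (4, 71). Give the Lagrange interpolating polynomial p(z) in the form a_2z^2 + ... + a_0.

L_0(z) = (z - 2)(z - 4) / [8] = (1/8)z^2 - (3/4)z + 1
L_1(z) = z(z - 4) / [-4] = -(1/4)z^2 + z
L_2(z) = z(z - 2) / [8] = (1/8)z^2 - (1/4)z
p(z) = 3·L_0 + 21·L_1 + 71·L_2
  3·L_0(z) = (3/8)z^2 - (9/4)z + 3
  21·L_1(z) = -(21/4)z^2 + 21z
  71·L_2(z) = (71/8)z^2 - (71/4)z
Adding term by term: 4z^2 + z + 3

p(z) = 4z^2 + z + 3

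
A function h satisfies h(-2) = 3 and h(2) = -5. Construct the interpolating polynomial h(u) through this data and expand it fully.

Build the Lagrange basis polynomials:
L_0(u) = (u - 2) / [-4] = -(1/4)u + 1/2
L_1(u) = (u + 2) / [4] = (1/4)u + 1/2
h(u) = 3·L_0 + (-5)·L_1
  3·L_0(u) = -(3/4)u + 3/2
  (-5)·L_1(u) = -(5/4)u - 5/2
Adding term by term: -2u - 1

h(u) = -2u - 1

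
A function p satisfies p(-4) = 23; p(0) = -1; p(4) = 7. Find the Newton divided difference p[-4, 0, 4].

p[-4,0] = (-1 - 23) / (0 - (-4)) = -6
p[0,4] = (7 - (-1)) / (4 - 0) = 2
p[-4,0,4] = (2 - (-6)) / (4 - (-4)) = 1

1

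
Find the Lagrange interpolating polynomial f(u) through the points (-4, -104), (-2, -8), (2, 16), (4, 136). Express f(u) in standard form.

f(u) = 2u^3 + u^2 - 2u

Build the Lagrange basis polynomials:
L_0(u) = (u + 2)(u - 2)(u - 4) / [-96] = -(1/96)u^3 + (1/24)u^2 + (1/24)u - 1/6
L_1(u) = (u + 4)(u - 2)(u - 4) / [48] = (1/48)u^3 - (1/24)u^2 - (1/3)u + 2/3
L_2(u) = (u + 4)(u + 2)(u - 4) / [-48] = -(1/48)u^3 - (1/24)u^2 + (1/3)u + 2/3
L_3(u) = (u + 4)(u + 2)(u - 2) / [96] = (1/96)u^3 + (1/24)u^2 - (1/24)u - 1/6
f(u) = (-104)·L_0 + (-8)·L_1 + 16·L_2 + 136·L_3
  (-104)·L_0(u) = (13/12)u^3 - (13/3)u^2 - (13/3)u + 52/3
  (-8)·L_1(u) = -(1/6)u^3 + (1/3)u^2 + (8/3)u - 16/3
  16·L_2(u) = -(1/3)u^3 - (2/3)u^2 + (16/3)u + 32/3
  136·L_3(u) = (17/12)u^3 + (17/3)u^2 - (17/3)u - 68/3
Adding term by term: 2u^3 + u^2 - 2u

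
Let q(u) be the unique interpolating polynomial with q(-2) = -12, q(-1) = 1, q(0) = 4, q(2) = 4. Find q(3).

13

Using Newton's divided-difference form:
q[-2,-1] = (1 - (-12)) / (-1 - (-2)) = 13
q[-1,0] = (4 - 1) / (0 - (-1)) = 3
q[0,2] = (4 - 4) / (2 - 0) = 0
q[-2,-1,0] = (3 - 13) / (0 - (-2)) = -5
q[-1,0,2] = (0 - 3) / (2 - (-1)) = -1
q[-2,-1,0,2] = (-1 - (-5)) / (2 - (-2)) = 1
q(3) = -12 + 13·(5) + (-5)·(5)·(4) + 1·(5)·(4)·(3) = 13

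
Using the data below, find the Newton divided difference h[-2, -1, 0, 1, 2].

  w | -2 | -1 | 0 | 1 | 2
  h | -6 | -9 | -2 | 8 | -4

h[-2,-1] = (-9 - (-6)) / (-1 - (-2)) = -3
h[-1,0] = (-2 - (-9)) / (0 - (-1)) = 7
h[0,1] = (8 - (-2)) / (1 - 0) = 10
h[1,2] = (-4 - 8) / (2 - 1) = -12
h[-2,-1,0] = (7 - (-3)) / (0 - (-2)) = 5
h[-1,0,1] = (10 - 7) / (1 - (-1)) = 3/2
h[0,1,2] = (-12 - 10) / (2 - 0) = -11
h[-2,-1,0,1] = (3/2 - 5) / (1 - (-2)) = -7/6
h[-1,0,1,2] = (-11 - 3/2) / (2 - (-1)) = -25/6
h[-2,-1,0,1,2] = (-25/6 - (-7/6)) / (2 - (-2)) = -3/4

-3/4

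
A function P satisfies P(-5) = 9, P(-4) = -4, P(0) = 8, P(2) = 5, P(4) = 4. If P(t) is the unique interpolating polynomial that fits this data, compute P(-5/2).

-2669/896

Evaluate each Lagrange basis at t = -5/2:
L_0(-5/2) = (3/2)·(-5/2)·(-9/2)·(-13/2)/[(-1)·(-5)·(-7)·(-9)] = -39/112
L_1(-5/2) = (5/2)·(-5/2)·(-9/2)·(-13/2)/[(1)·(-4)·(-6)·(-8)] = 975/1024
L_2(-5/2) = (5/2)·(3/2)·(-9/2)·(-13/2)/[(5)·(4)·(-2)·(-4)] = 351/512
L_3(-5/2) = (5/2)·(3/2)·(-5/2)·(-13/2)/[(7)·(6)·(2)·(-2)] = -325/896
L_4(-5/2) = (5/2)·(3/2)·(-5/2)·(-9/2)/[(9)·(8)·(4)·(2)] = 75/1024
Sum: 9·(-39/112) + (-4)·(975/1024) + 8·(351/512) + 5·(-325/896) + 4·(75/1024) = -2669/896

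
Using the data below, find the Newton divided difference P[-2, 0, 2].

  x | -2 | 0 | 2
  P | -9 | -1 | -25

-4

P[-2,0] = (-1 - (-9)) / (0 - (-2)) = 4
P[0,2] = (-25 - (-1)) / (2 - 0) = -12
P[-2,0,2] = (-12 - 4) / (2 - (-2)) = -4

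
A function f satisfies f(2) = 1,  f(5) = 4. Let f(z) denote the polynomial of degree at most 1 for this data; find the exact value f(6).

Evaluate each Lagrange basis at z = 6:
L_0(6) = (1)/[(-3)] = -1/3
L_1(6) = (4)/[(3)] = 4/3
Sum: 1·(-1/3) + 4·(4/3) = 5

5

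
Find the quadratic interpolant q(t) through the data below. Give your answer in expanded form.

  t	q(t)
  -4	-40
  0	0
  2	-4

q(t) = -2t^2 + 2t

L_0(t) = t(t - 2) / [24] = (1/24)t^2 - (1/12)t
L_1(t) = (t + 4)(t - 2) / [-8] = -(1/8)t^2 - (1/4)t + 1
L_2(t) = (t + 4)t / [12] = (1/12)t^2 + (1/3)t
q(t) = (-40)·L_0 + 0·L_1 + (-4)·L_2
  (-40)·L_0(t) = -(5/3)t^2 + (10/3)t
  0·L_1(t) = 0
  (-4)·L_2(t) = -(1/3)t^2 - (4/3)t
Adding term by term: -2t^2 + 2t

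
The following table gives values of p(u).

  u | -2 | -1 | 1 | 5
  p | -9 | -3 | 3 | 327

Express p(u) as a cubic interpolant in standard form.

Newton's divided differences:
p[-2,-1] = (-3 - (-9)) / (-1 - (-2)) = 6
p[-1,1] = (3 - (-3)) / (1 - (-1)) = 3
p[1,5] = (327 - 3) / (5 - 1) = 81
p[-2,-1,1] = (3 - 6) / (1 - (-2)) = -1
p[-1,1,5] = (81 - 3) / (5 - (-1)) = 13
p[-2,-1,1,5] = (13 - (-1)) / (5 - (-2)) = 2
p(u) = -9 + 6·(u + 2) + (-1)·(u + 2)(u + 1) + 2·(u + 2)(u + 1)(u - 1)
Expanding: p(u) = 2u^3 + 3u^2 + u - 3

p(u) = 2u^3 + 3u^2 + u - 3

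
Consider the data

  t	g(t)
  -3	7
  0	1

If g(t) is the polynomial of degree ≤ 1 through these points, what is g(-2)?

5

Evaluate each Lagrange basis at t = -2:
L_0(-2) = (-2)/[(-3)] = 2/3
L_1(-2) = (1)/[(3)] = 1/3
Sum: 7·(2/3) + 1·(1/3) = 5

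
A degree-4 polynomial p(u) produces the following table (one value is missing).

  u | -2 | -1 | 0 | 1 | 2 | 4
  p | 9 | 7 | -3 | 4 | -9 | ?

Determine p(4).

The 5 known values determine p uniquely (degree ≤ 4).
L_0(4) = (5)·(4)·(3)·(2)/[(-1)·(-2)·(-3)·(-4)] = 5
L_1(4) = (6)·(4)·(3)·(2)/[(1)·(-1)·(-2)·(-3)] = -24
L_2(4) = (6)·(5)·(3)·(2)/[(2)·(1)·(-1)·(-2)] = 45
L_3(4) = (6)·(5)·(4)·(2)/[(3)·(2)·(1)·(-1)] = -40
L_4(4) = (6)·(5)·(4)·(3)/[(4)·(3)·(2)·(1)] = 15
Sum: 9·(5) + 7·(-24) + (-3)·(45) + 4·(-40) + (-9)·(15) = -553

-553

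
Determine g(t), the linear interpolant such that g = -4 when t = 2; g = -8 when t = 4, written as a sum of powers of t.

g(t) = -2t

L_0(t) = (t - 4) / [-2] = -(1/2)t + 2
L_1(t) = (t - 2) / [2] = (1/2)t - 1
g(t) = (-4)·L_0 + (-8)·L_1
  (-4)·L_0(t) = 2t - 8
  (-8)·L_1(t) = -4t + 8
Adding term by term: -2t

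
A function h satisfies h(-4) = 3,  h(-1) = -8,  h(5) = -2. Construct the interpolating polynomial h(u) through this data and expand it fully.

h(u) = (14/27)u^2 - (29/27)u - 259/27

L_0(u) = (u + 1)(u - 5) / [27] = (1/27)u^2 - (4/27)u - 5/27
L_1(u) = (u + 4)(u - 5) / [-18] = -(1/18)u^2 + (1/18)u + 10/9
L_2(u) = (u + 4)(u + 1) / [54] = (1/54)u^2 + (5/54)u + 2/27
h(u) = 3·L_0 + (-8)·L_1 + (-2)·L_2
  3·L_0(u) = (1/9)u^2 - (4/9)u - 5/9
  (-8)·L_1(u) = (4/9)u^2 - (4/9)u - 80/9
  (-2)·L_2(u) = -(1/27)u^2 - (5/27)u - 4/27
Adding term by term: (14/27)u^2 - (29/27)u - 259/27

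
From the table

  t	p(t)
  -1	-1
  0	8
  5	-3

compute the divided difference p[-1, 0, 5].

-28/15

p[-1,0] = (8 - (-1)) / (0 - (-1)) = 9
p[0,5] = (-3 - 8) / (5 - 0) = -11/5
p[-1,0,5] = (-11/5 - 9) / (5 - (-1)) = -28/15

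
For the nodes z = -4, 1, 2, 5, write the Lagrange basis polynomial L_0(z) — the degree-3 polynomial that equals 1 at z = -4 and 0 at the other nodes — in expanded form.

L_0(z) = (z - 1)(z - 2)(z - 5) / [(-5)·(-6)·(-9)]
       = (z^3 - 8z^2 + 17z - 10) / (-270)

L_0(z) = -(1/270)z^3 + (4/135)z^2 - (17/270)z + 1/27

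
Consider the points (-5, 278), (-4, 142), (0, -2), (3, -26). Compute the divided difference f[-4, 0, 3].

f[-4,0] = (-2 - 142) / (0 - (-4)) = -36
f[0,3] = (-26 - (-2)) / (3 - 0) = -8
f[-4,0,3] = (-8 - (-36)) / (3 - (-4)) = 4

4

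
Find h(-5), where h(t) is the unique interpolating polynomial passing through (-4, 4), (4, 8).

Evaluate each Lagrange basis at t = -5:
L_0(-5) = (-9)/[(-8)] = 9/8
L_1(-5) = (-1)/[(8)] = -1/8
Sum: 4·(9/8) + 8·(-1/8) = 7/2

7/2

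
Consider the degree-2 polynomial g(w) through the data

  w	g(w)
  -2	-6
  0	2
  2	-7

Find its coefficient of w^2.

-17/8

The leading coefficient equals the top divided difference g[-2,0,2].
g[-2,0] = (2 - (-6)) / (0 - (-2)) = 4
g[0,2] = (-7 - 2) / (2 - 0) = -9/2
g[-2,0,2] = (-9/2 - 4) / (2 - (-2)) = -17/8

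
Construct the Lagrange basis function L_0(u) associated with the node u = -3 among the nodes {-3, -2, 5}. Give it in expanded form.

L_0(u) = (1/8)u^2 - (3/8)u - 5/4

L_0(u) = (u + 2)(u - 5) / [(-1)·(-8)]
       = (u^2 - 3u - 10) / (8)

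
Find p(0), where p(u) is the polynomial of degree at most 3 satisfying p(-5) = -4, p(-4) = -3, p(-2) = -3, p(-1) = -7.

-47/3

L_0(0) = (4)·(2)·(1)/[(-1)·(-3)·(-4)] = -2/3
L_1(0) = (5)·(2)·(1)/[(1)·(-2)·(-3)] = 5/3
L_2(0) = (5)·(4)·(1)/[(3)·(2)·(-1)] = -10/3
L_3(0) = (5)·(4)·(2)/[(4)·(3)·(1)] = 10/3
Sum: (-4)·(-2/3) + (-3)·(5/3) + (-3)·(-10/3) + (-7)·(10/3) = -47/3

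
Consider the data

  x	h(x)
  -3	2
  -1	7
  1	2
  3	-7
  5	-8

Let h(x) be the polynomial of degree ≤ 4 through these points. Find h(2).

-167/64

L_0(2) = (3)·(1)·(-1)·(-3)/[(-2)·(-4)·(-6)·(-8)] = 3/128
L_1(2) = (5)·(1)·(-1)·(-3)/[(2)·(-2)·(-4)·(-6)] = -5/32
L_2(2) = (5)·(3)·(-1)·(-3)/[(4)·(2)·(-2)·(-4)] = 45/64
L_3(2) = (5)·(3)·(1)·(-3)/[(6)·(4)·(2)·(-2)] = 15/32
L_4(2) = (5)·(3)·(1)·(-1)/[(8)·(6)·(4)·(2)] = -5/128
Sum: 2·(3/128) + 7·(-5/32) + 2·(45/64) + (-7)·(15/32) + (-8)·(-5/128) = -167/64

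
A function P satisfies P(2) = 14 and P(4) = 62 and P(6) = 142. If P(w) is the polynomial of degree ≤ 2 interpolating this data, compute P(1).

2

Evaluate each Lagrange basis at w = 1:
L_0(1) = (-3)·(-5)/[(-2)·(-4)] = 15/8
L_1(1) = (-1)·(-5)/[(2)·(-2)] = -5/4
L_2(1) = (-1)·(-3)/[(4)·(2)] = 3/8
Sum: 14·(15/8) + 62·(-5/4) + 142·(3/8) = 2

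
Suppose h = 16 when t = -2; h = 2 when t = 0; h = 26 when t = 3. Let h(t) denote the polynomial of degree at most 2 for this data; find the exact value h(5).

L_0(5) = (5)·(2)/[(-2)·(-5)] = 1
L_1(5) = (7)·(2)/[(2)·(-3)] = -7/3
L_2(5) = (7)·(5)/[(5)·(3)] = 7/3
Sum: 16·(1) + 2·(-7/3) + 26·(7/3) = 72

72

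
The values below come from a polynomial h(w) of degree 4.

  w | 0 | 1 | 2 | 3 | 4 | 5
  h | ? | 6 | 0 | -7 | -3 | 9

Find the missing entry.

-16

The 5 known values determine h uniquely (degree ≤ 4).
L_0(0) = (-2)·(-3)·(-4)·(-5)/[(-1)·(-2)·(-3)·(-4)] = 5
L_1(0) = (-1)·(-3)·(-4)·(-5)/[(1)·(-1)·(-2)·(-3)] = -10
L_2(0) = (-1)·(-2)·(-4)·(-5)/[(2)·(1)·(-1)·(-2)] = 10
L_3(0) = (-1)·(-2)·(-3)·(-5)/[(3)·(2)·(1)·(-1)] = -5
L_4(0) = (-1)·(-2)·(-3)·(-4)/[(4)·(3)·(2)·(1)] = 1
Sum: 6·(5) + 0 + (-7)·(10) + (-3)·(-5) + 9·(1) = -16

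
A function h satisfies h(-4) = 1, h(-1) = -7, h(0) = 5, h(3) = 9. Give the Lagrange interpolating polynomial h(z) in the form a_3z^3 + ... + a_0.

L_0(z) = (z + 1)z(z - 3) / [-84] = -(1/84)z^3 + (1/42)z^2 + (1/28)z
L_1(z) = (z + 4)z(z - 3) / [12] = (1/12)z^3 + (1/12)z^2 - z
L_2(z) = (z + 4)(z + 1)(z - 3) / [-12] = -(1/12)z^3 - (1/6)z^2 + (11/12)z + 1
L_3(z) = (z + 4)(z + 1)z / [84] = (1/84)z^3 + (5/84)z^2 + (1/21)z
h(z) = 1·L_0 + (-7)·L_1 + 5·L_2 + 9·L_3
  1·L_0(z) = -(1/84)z^3 + (1/42)z^2 + (1/28)z
  (-7)·L_1(z) = -(7/12)z^3 - (7/12)z^2 + 7z
  5·L_2(z) = -(5/12)z^3 - (5/6)z^2 + (55/12)z + 5
  9·L_3(z) = (3/28)z^3 + (15/28)z^2 + (3/7)z
Adding term by term: -(19/21)z^3 - (6/7)z^2 + (253/21)z + 5

h(z) = -(19/21)z^3 - (6/7)z^2 + (253/21)z + 5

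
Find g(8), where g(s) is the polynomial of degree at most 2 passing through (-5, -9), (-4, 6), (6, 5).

Evaluate each Lagrange basis at s = 8:
L_0(8) = (12)·(2)/[(-1)·(-11)] = 24/11
L_1(8) = (13)·(2)/[(1)·(-10)] = -13/5
L_2(8) = (13)·(12)/[(11)·(10)] = 78/55
Sum: (-9)·(24/11) + 6·(-13/5) + 5·(78/55) = -1548/55

-1548/55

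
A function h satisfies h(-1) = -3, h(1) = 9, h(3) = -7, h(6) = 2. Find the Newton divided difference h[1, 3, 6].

11/5

h[1,3] = (-7 - 9) / (3 - 1) = -8
h[3,6] = (2 - (-7)) / (6 - 3) = 3
h[1,3,6] = (3 - (-8)) / (6 - 1) = 11/5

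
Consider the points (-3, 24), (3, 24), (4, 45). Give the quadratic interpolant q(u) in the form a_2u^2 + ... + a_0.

Build the Lagrange basis polynomials:
L_0(u) = (u - 3)(u - 4) / [42] = (1/42)u^2 - (1/6)u + 2/7
L_1(u) = (u + 3)(u - 4) / [-6] = -(1/6)u^2 + (1/6)u + 2
L_2(u) = (u + 3)(u - 3) / [7] = (1/7)u^2 - 9/7
q(u) = 24·L_0 + 24·L_1 + 45·L_2
  24·L_0(u) = (4/7)u^2 - 4u + 48/7
  24·L_1(u) = -4u^2 + 4u + 48
  45·L_2(u) = (45/7)u^2 - 405/7
Adding term by term: 3u^2 - 3

q(u) = 3u^2 - 3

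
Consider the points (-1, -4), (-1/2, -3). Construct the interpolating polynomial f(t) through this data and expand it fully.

L_0(t) = (t + 1/2) / [-1/2] = -2t - 1
L_1(t) = (t + 1) / [1/2] = 2t + 2
f(t) = (-4)·L_0 + (-3)·L_1
  (-4)·L_0(t) = 8t + 4
  (-3)·L_1(t) = -6t - 6
Adding term by term: 2t - 2

f(t) = 2t - 2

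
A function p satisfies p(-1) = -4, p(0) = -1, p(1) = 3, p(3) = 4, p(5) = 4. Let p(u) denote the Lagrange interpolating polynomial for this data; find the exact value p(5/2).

1209/256

L_0(5/2) = (5/2)·(3/2)·(-1/2)·(-5/2)/[(-1)·(-2)·(-4)·(-6)] = 25/256
L_1(5/2) = (7/2)·(3/2)·(-1/2)·(-5/2)/[(1)·(-1)·(-3)·(-5)] = -7/16
L_2(5/2) = (7/2)·(5/2)·(-1/2)·(-5/2)/[(2)·(1)·(-2)·(-4)] = 175/256
L_3(5/2) = (7/2)·(5/2)·(3/2)·(-5/2)/[(4)·(3)·(2)·(-2)] = 175/256
L_4(5/2) = (7/2)·(5/2)·(3/2)·(-1/2)/[(6)·(5)·(4)·(2)] = -7/256
Sum: (-4)·(25/256) + (-1)·(-7/16) + 3·(175/256) + 4·(175/256) + 4·(-7/256) = 1209/256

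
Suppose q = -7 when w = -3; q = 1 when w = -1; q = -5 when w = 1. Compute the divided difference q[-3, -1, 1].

q[-3,-1] = (1 - (-7)) / (-1 - (-3)) = 4
q[-1,1] = (-5 - 1) / (1 - (-1)) = -3
q[-3,-1,1] = (-3 - 4) / (1 - (-3)) = -7/4

-7/4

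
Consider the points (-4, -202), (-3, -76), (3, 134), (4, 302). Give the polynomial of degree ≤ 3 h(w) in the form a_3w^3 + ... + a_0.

h(w) = 4w^3 + 3w^2 - w + 2

L_0(w) = (w + 3)(w - 3)(w - 4) / [-56] = -(1/56)w^3 + (1/14)w^2 + (9/56)w - 9/14
L_1(w) = (w + 4)(w - 3)(w - 4) / [42] = (1/42)w^3 - (1/14)w^2 - (8/21)w + 8/7
L_2(w) = (w + 4)(w + 3)(w - 4) / [-42] = -(1/42)w^3 - (1/14)w^2 + (8/21)w + 8/7
L_3(w) = (w + 4)(w + 3)(w - 3) / [56] = (1/56)w^3 + (1/14)w^2 - (9/56)w - 9/14
h(w) = (-202)·L_0 + (-76)·L_1 + 134·L_2 + 302·L_3
  (-202)·L_0(w) = (101/28)w^3 - (101/7)w^2 - (909/28)w + 909/7
  (-76)·L_1(w) = -(38/21)w^3 + (38/7)w^2 + (608/21)w - 608/7
  134·L_2(w) = -(67/21)w^3 - (67/7)w^2 + (1072/21)w + 1072/7
  302·L_3(w) = (151/28)w^3 + (151/7)w^2 - (1359/28)w - 1359/7
Adding term by term: 4w^3 + 3w^2 - w + 2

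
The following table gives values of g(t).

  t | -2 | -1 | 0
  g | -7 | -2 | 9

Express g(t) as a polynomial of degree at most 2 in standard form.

Newton's divided differences:
g[-2,-1] = (-2 - (-7)) / (-1 - (-2)) = 5
g[-1,0] = (9 - (-2)) / (0 - (-1)) = 11
g[-2,-1,0] = (11 - 5) / (0 - (-2)) = 3
g(t) = -7 + 5·(t + 2) + 3·(t + 2)(t + 1)
Expanding: g(t) = 3t^2 + 14t + 9

g(t) = 3t^2 + 14t + 9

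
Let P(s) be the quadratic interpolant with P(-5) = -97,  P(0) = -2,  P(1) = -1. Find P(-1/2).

-19/4

Using Newton's divided-difference form:
P[-5,0] = (-2 - (-97)) / (0 - (-5)) = 19
P[0,1] = (-1 - (-2)) / (1 - 0) = 1
P[-5,0,1] = (1 - 19) / (1 - (-5)) = -3
P(-1/2) = -97 + 19·(9/2) + (-3)·(9/2)·(-1/2) = -19/4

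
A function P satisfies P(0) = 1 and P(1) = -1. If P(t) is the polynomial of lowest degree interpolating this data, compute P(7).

Evaluate each Lagrange basis at t = 7:
L_0(7) = (6)/[(-1)] = -6
L_1(7) = (7)/[(1)] = 7
Sum: 1·(-6) + (-1)·(7) = -13

-13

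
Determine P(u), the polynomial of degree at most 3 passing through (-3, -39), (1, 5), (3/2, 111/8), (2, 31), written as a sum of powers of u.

P(u) = 3u^3 + 3u^2 - 4u + 3

Build the Lagrange basis polynomials:
L_0(u) = (u - 1)(u - 3/2)(u - 2) / [-90] = -(1/90)u^3 + (1/20)u^2 - (13/180)u + 1/30
L_1(u) = (u + 3)(u - 3/2)(u - 2) / [2] = (1/2)u^3 - (1/4)u^2 - (15/4)u + 9/2
L_2(u) = (u + 3)(u - 1)(u - 2) / [-9/8] = -(8/9)u^3 + (56/9)u - 16/3
L_3(u) = (u + 3)(u - 1)(u - 3/2) / [5/2] = (2/5)u^3 + (1/5)u^2 - (12/5)u + 9/5
P(u) = (-39)·L_0 + 5·L_1 + (111/8)·L_2 + 31·L_3
  (-39)·L_0(u) = (13/30)u^3 - (39/20)u^2 + (169/60)u - 13/10
  5·L_1(u) = (5/2)u^3 - (5/4)u^2 - (75/4)u + 45/2
  (111/8)·L_2(u) = -(37/3)u^3 + (259/3)u - 74
  31·L_3(u) = (62/5)u^3 + (31/5)u^2 - (372/5)u + 279/5
Adding term by term: 3u^3 + 3u^2 - 4u + 3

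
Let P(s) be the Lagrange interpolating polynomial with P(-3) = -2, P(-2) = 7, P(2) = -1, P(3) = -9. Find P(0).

49/5

Evaluate each Lagrange basis at s = 0:
L_0(0) = (2)·(-2)·(-3)/[(-1)·(-5)·(-6)] = -2/5
L_1(0) = (3)·(-2)·(-3)/[(1)·(-4)·(-5)] = 9/10
L_2(0) = (3)·(2)·(-3)/[(5)·(4)·(-1)] = 9/10
L_3(0) = (3)·(2)·(-2)/[(6)·(5)·(1)] = -2/5
Sum: (-2)·(-2/5) + 7·(9/10) + (-1)·(9/10) + (-9)·(-2/5) = 49/5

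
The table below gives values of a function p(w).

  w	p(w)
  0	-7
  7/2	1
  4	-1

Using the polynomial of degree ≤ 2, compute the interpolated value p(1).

-11/14

Evaluate each Lagrange basis at w = 1:
L_0(1) = (-5/2)·(-3)/[(-7/2)·(-4)] = 15/28
L_1(1) = (1)·(-3)/[(7/2)·(-1/2)] = 12/7
L_2(1) = (1)·(-5/2)/[(4)·(1/2)] = -5/4
Sum: (-7)·(15/28) + 1·(12/7) + (-1)·(-5/4) = -11/14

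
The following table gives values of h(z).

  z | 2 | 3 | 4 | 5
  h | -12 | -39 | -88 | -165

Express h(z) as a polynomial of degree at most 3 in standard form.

h(z) = -z^3 - 2z^2 + 2z

Newton's divided differences:
h[2,3] = (-39 - (-12)) / (3 - 2) = -27
h[3,4] = (-88 - (-39)) / (4 - 3) = -49
h[4,5] = (-165 - (-88)) / (5 - 4) = -77
h[2,3,4] = (-49 - (-27)) / (4 - 2) = -11
h[3,4,5] = (-77 - (-49)) / (5 - 3) = -14
h[2,3,4,5] = (-14 - (-11)) / (5 - 2) = -1
h(z) = -12 + (-27)·(z - 2) + (-11)·(z - 2)(z - 3) + (-1)·(z - 2)(z - 3)(z - 4)
Expanding: h(z) = -z^3 - 2z^2 + 2z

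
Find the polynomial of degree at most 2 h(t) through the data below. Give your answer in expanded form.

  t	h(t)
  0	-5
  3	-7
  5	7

h(t) = (23/15)t^2 - (79/15)t - 5

Build the Lagrange basis polynomials:
L_0(t) = (t - 3)(t - 5) / [15] = (1/15)t^2 - (8/15)t + 1
L_1(t) = t(t - 5) / [-6] = -(1/6)t^2 + (5/6)t
L_2(t) = t(t - 3) / [10] = (1/10)t^2 - (3/10)t
h(t) = (-5)·L_0 + (-7)·L_1 + 7·L_2
  (-5)·L_0(t) = -(1/3)t^2 + (8/3)t - 5
  (-7)·L_1(t) = (7/6)t^2 - (35/6)t
  7·L_2(t) = (7/10)t^2 - (21/10)t
Adding term by term: (23/15)t^2 - (79/15)t - 5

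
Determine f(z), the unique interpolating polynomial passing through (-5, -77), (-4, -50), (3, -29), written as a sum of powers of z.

f(z) = -3z^2 - 2

Newton's divided differences:
f[-5,-4] = (-50 - (-77)) / (-4 - (-5)) = 27
f[-4,3] = (-29 - (-50)) / (3 - (-4)) = 3
f[-5,-4,3] = (3 - 27) / (3 - (-5)) = -3
f(z) = -77 + 27·(z + 5) + (-3)·(z + 5)(z + 4)
Expanding: f(z) = -3z^2 - 2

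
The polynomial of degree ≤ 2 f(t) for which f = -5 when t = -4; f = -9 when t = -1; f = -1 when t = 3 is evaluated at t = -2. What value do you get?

Using Newton's divided-difference form:
f[-4,-1] = (-9 - (-5)) / (-1 - (-4)) = -4/3
f[-1,3] = (-1 - (-9)) / (3 - (-1)) = 2
f[-4,-1,3] = (2 - (-4/3)) / (3 - (-4)) = 10/21
f(-2) = -5 + (-4/3)·(2) + (10/21)·(2)·(-1) = -181/21

-181/21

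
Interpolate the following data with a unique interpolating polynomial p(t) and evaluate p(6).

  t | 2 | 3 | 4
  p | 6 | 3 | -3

Using Newton's divided-difference form:
p[2,3] = (3 - 6) / (3 - 2) = -3
p[3,4] = (-3 - 3) / (4 - 3) = -6
p[2,3,4] = (-6 - (-3)) / (4 - 2) = -3/2
p(6) = 6 + (-3)·(4) + (-3/2)·(4)·(3) = -24

-24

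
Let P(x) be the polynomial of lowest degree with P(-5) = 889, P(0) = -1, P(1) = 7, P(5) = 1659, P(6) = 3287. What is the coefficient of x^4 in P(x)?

The leading coefficient equals the top divided difference P[-5,0,1,5,6].
P[-5,0] = (-1 - 889) / (0 - (-5)) = -178
P[0,1] = (7 - (-1)) / (1 - 0) = 8
P[1,5] = (1659 - 7) / (5 - 1) = 413
P[5,6] = (3287 - 1659) / (6 - 5) = 1628
P[-5,0,1] = (8 - (-178)) / (1 - (-5)) = 31
P[0,1,5] = (413 - 8) / (5 - 0) = 81
P[1,5,6] = (1628 - 413) / (6 - 1) = 243
P[-5,0,1,5] = (81 - 31) / (5 - (-5)) = 5
P[0,1,5,6] = (243 - 81) / (6 - 0) = 27
P[-5,0,1,5,6] = (27 - 5) / (6 - (-5)) = 2

2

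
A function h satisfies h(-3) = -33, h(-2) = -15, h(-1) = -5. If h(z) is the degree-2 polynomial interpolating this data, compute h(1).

Evaluate each Lagrange basis at z = 1:
L_0(1) = (3)·(2)/[(-1)·(-2)] = 3
L_1(1) = (4)·(2)/[(1)·(-1)] = -8
L_2(1) = (4)·(3)/[(2)·(1)] = 6
Sum: (-33)·(3) + (-15)·(-8) + (-5)·(6) = -9

-9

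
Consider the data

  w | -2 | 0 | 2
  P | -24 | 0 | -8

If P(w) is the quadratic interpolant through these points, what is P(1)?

0

Using Newton's divided-difference form:
P[-2,0] = (0 - (-24)) / (0 - (-2)) = 12
P[0,2] = (-8 - 0) / (2 - 0) = -4
P[-2,0,2] = (-4 - 12) / (2 - (-2)) = -4
P(1) = -24 + 12·(3) + (-4)·(3)·(1) = 0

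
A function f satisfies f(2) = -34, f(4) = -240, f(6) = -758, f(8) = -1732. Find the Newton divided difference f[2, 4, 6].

-39

f[2,4] = (-240 - (-34)) / (4 - 2) = -103
f[4,6] = (-758 - (-240)) / (6 - 4) = -259
f[2,4,6] = (-259 - (-103)) / (6 - 2) = -39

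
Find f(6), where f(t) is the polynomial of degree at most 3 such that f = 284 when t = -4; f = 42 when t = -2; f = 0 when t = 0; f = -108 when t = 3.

L_0(6) = (8)·(6)·(3)/[(-2)·(-4)·(-7)] = -18/7
L_1(6) = (10)·(6)·(3)/[(2)·(-2)·(-5)] = 9
L_2(6) = (10)·(8)·(3)/[(4)·(2)·(-3)] = -10
L_3(6) = (10)·(8)·(6)/[(7)·(5)·(3)] = 32/7
Sum: 284·(-18/7) + 42·(9) + 0 + (-108)·(32/7) = -846

-846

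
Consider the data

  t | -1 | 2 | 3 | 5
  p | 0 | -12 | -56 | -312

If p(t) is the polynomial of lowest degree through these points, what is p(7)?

-912

Evaluate each Lagrange basis at t = 7:
L_0(7) = (5)·(4)·(2)/[(-3)·(-4)·(-6)] = -5/9
L_1(7) = (8)·(4)·(2)/[(3)·(-1)·(-3)] = 64/9
L_2(7) = (8)·(5)·(2)/[(4)·(1)·(-2)] = -10
L_3(7) = (8)·(5)·(4)/[(6)·(3)·(2)] = 40/9
Sum: 0 + (-12)·(64/9) + (-56)·(-10) + (-312)·(40/9) = -912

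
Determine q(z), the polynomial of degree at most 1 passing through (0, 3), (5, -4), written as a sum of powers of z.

Build the Lagrange basis polynomials:
L_0(z) = (z - 5) / [-5] = -(1/5)z + 1
L_1(z) = z / [5] = (1/5)z
q(z) = 3·L_0 + (-4)·L_1
  3·L_0(z) = -(3/5)z + 3
  (-4)·L_1(z) = -(4/5)z
Adding term by term: -(7/5)z + 3

q(z) = -(7/5)z + 3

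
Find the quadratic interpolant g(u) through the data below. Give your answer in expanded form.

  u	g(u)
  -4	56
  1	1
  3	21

Build the Lagrange basis polynomials:
L_0(u) = (u - 1)(u - 3) / [35] = (1/35)u^2 - (4/35)u + 3/35
L_1(u) = (u + 4)(u - 3) / [-10] = -(1/10)u^2 - (1/10)u + 6/5
L_2(u) = (u + 4)(u - 1) / [14] = (1/14)u^2 + (3/14)u - 2/7
g(u) = 56·L_0 + 1·L_1 + 21·L_2
  56·L_0(u) = (8/5)u^2 - (32/5)u + 24/5
  1·L_1(u) = -(1/10)u^2 - (1/10)u + 6/5
  21·L_2(u) = (3/2)u^2 + (9/2)u - 6
Adding term by term: 3u^2 - 2u

g(u) = 3u^2 - 2u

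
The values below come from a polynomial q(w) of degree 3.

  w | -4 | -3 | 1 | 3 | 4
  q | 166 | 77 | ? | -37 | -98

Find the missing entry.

1

The 4 known values determine q uniquely (degree ≤ 3).
Evaluate each Lagrange basis at w = 1:
L_0(1) = (4)·(-2)·(-3)/[(-1)·(-7)·(-8)] = -3/7
L_1(1) = (5)·(-2)·(-3)/[(1)·(-6)·(-7)] = 5/7
L_2(1) = (5)·(4)·(-3)/[(7)·(6)·(-1)] = 10/7
L_3(1) = (5)·(4)·(-2)/[(8)·(7)·(1)] = -5/7
Sum: 166·(-3/7) + 77·(5/7) + (-37)·(10/7) + (-98)·(-5/7) = 1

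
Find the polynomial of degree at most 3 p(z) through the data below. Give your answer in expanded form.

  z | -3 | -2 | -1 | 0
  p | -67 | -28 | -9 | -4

Build the Lagrange basis polynomials:
L_0(z) = (z + 2)(z + 1)z / [-6] = -(1/6)z^3 - (1/2)z^2 - (1/3)z
L_1(z) = (z + 3)(z + 1)z / [2] = (1/2)z^3 + 2z^2 + (3/2)z
L_2(z) = (z + 3)(z + 2)z / [-2] = -(1/2)z^3 - (5/2)z^2 - 3z
L_3(z) = (z + 3)(z + 2)(z + 1) / [6] = (1/6)z^3 + z^2 + (11/6)z + 1
p(z) = (-67)·L_0 + (-28)·L_1 + (-9)·L_2 + (-4)·L_3
  (-67)·L_0(z) = (67/6)z^3 + (67/2)z^2 + (67/3)z
  (-28)·L_1(z) = -14z^3 - 56z^2 - 42z
  (-9)·L_2(z) = (9/2)z^3 + (45/2)z^2 + 27z
  (-4)·L_3(z) = -(2/3)z^3 - 4z^2 - (22/3)z - 4
Adding term by term: z^3 - 4z^2 - 4

p(z) = z^3 - 4z^2 - 4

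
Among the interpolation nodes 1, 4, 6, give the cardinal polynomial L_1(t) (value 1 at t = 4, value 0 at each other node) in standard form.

L_1(t) = (t - 1)(t - 6) / [(3)·(-2)]
       = (t^2 - 7t + 6) / (-6)

L_1(t) = -(1/6)t^2 + (7/6)t - 1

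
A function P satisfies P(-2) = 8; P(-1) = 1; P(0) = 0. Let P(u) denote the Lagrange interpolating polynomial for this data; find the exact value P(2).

Evaluate each Lagrange basis at u = 2:
L_0(2) = (3)·(2)/[(-1)·(-2)] = 3
L_1(2) = (4)·(2)/[(1)·(-1)] = -8
L_2(2) = (4)·(3)/[(2)·(1)] = 6
Sum: 8·(3) + 1·(-8) + 0 = 16

16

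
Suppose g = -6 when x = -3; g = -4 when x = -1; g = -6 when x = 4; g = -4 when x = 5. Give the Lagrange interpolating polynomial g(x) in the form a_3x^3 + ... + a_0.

L_0(x) = (x + 1)(x - 4)(x - 5) / [-112] = -(1/112)x^3 + (1/14)x^2 - (11/112)x - 5/28
L_1(x) = (x + 3)(x - 4)(x - 5) / [60] = (1/60)x^3 - (1/10)x^2 - (7/60)x + 1
L_2(x) = (x + 3)(x + 1)(x - 5) / [-35] = -(1/35)x^3 + (1/35)x^2 + (17/35)x + 3/7
L_3(x) = (x + 3)(x + 1)(x - 4) / [48] = (1/48)x^3 - (13/48)x - 1/4
g(x) = (-6)·L_0 + (-4)·L_1 + (-6)·L_2 + (-4)·L_3
  (-6)·L_0(x) = (3/56)x^3 - (3/7)x^2 + (33/56)x + 15/14
  (-4)·L_1(x) = -(1/15)x^3 + (2/5)x^2 + (7/15)x - 4
  (-6)·L_2(x) = (6/35)x^3 - (6/35)x^2 - (102/35)x - 18/7
  (-4)·L_3(x) = -(1/12)x^3 + (13/12)x + 1
Adding term by term: (3/40)x^3 - (1/5)x^2 - (31/40)x - 9/2

g(x) = (3/40)x^3 - (1/5)x^2 - (31/40)x - 9/2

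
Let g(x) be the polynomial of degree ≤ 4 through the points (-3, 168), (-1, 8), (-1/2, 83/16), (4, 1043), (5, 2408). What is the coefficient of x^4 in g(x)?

Build the Lagrange basis polynomials:
L_0(x) = (x + 1)(x + 1/2)(x - 4)(x - 5) / [280] = (1/280)x^4 - (3/112)x^3 + (1/40)x^2 + (51/560)x + 1/28
L_1(x) = (x + 3)(x + 1/2)(x - 4)(x - 5) / [-30] = -(1/30)x^4 + (11/60)x^3 + (1/3)x^2 - (113/60)x - 1
L_2(x) = (x + 3)(x + 1)(x - 4)(x - 5) / [495/16] = (16/495)x^4 - (16/99)x^3 - (208/495)x^2 + (848/495)x + 64/33
L_3(x) = (x + 3)(x + 1)(x + 1/2)(x - 5) / [-315/2] = -(2/315)x^4 + (1/315)x^3 + (1/9)x^2 + (47/315)x + 1/21
L_4(x) = (x + 3)(x + 1)(x + 1/2)(x - 4) / [264] = (1/264)x^4 + (1/528)x^3 - (13/264)x^2 - (37/528)x - 1/44
g(x) = 168·L_0 + 8·L_1 + (83/16)·L_2 + 1043·L_3 + 2408·L_4
Only the coefficient of x^4 is needed; take it from each L_i and combine:
168·(1/280) + 8·(-1/30) + (83/16)·(16/495) + 1043·(-2/315) + 2408·(1/264) = 3

3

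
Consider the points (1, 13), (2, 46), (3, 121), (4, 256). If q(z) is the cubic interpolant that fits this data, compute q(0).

4

Evaluate each Lagrange basis at z = 0:
L_0(0) = (-2)·(-3)·(-4)/[(-1)·(-2)·(-3)] = 4
L_1(0) = (-1)·(-3)·(-4)/[(1)·(-1)·(-2)] = -6
L_2(0) = (-1)·(-2)·(-4)/[(2)·(1)·(-1)] = 4
L_3(0) = (-1)·(-2)·(-3)/[(3)·(2)·(1)] = -1
Sum: 13·(4) + 46·(-6) + 121·(4) + 256·(-1) = 4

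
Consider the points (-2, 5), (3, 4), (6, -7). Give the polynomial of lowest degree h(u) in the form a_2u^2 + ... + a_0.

h(u) = -(13/30)u^2 + (7/30)u + 36/5

Newton's divided differences:
h[-2,3] = (4 - 5) / (3 - (-2)) = -1/5
h[3,6] = (-7 - 4) / (6 - 3) = -11/3
h[-2,3,6] = (-11/3 - (-1/5)) / (6 - (-2)) = -13/30
h(u) = 5 + (-1/5)·(u + 2) + (-13/30)·(u + 2)(u - 3)
Expanding: h(u) = -(13/30)u^2 + (7/30)u + 36/5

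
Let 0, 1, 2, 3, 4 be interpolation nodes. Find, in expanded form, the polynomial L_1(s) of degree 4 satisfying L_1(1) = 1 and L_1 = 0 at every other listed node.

L_1(s) = -(1/6)s^4 + (3/2)s^3 - (13/3)s^2 + 4s

L_1(s) = s(s - 2)(s - 3)(s - 4) / [(1)·(-1)·(-2)·(-3)]
       = (s^4 - 9s^3 + 26s^2 - 24s) / (-6)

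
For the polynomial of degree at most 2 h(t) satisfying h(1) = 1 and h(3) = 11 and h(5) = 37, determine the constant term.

2

Build the Lagrange basis polynomials:
L_0(t) = (t - 3)(t - 5) / [8] = (1/8)t^2 - t + 15/8
L_1(t) = (t - 1)(t - 5) / [-4] = -(1/4)t^2 + (3/2)t - 5/4
L_2(t) = (t - 1)(t - 3) / [8] = (1/8)t^2 - (1/2)t + 3/8
h(t) = 1·L_0 + 11·L_1 + 37·L_2
Only the constant term is needed; take it from each L_i and combine:
1·(15/8) + 11·(-5/4) + 37·(3/8) = 2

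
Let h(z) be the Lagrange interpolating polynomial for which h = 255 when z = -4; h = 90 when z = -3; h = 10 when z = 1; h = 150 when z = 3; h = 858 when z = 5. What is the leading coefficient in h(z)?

Build the Lagrange basis polynomials:
L_0(z) = (z + 3)(z - 1)(z - 3)(z - 5) / [315] = (1/315)z^4 - (2/105)z^3 - (4/315)z^2 + (6/35)z - 1/7
L_1(z) = (z + 4)(z - 1)(z - 3)(z - 5) / [-192] = -(1/192)z^4 + (5/192)z^3 + (13/192)z^2 - (77/192)z + 5/16
L_2(z) = (z + 4)(z + 3)(z - 3)(z - 5) / [160] = (1/160)z^4 - (1/160)z^3 - (29/160)z^2 + (9/160)z + 9/8
L_3(z) = (z + 4)(z + 3)(z - 1)(z - 5) / [-168] = -(1/168)z^4 - (1/168)z^3 + (25/168)z^2 + (37/168)z - 5/14
L_4(z) = (z + 4)(z + 3)(z - 1)(z - 3) / [576] = (1/576)z^4 + (1/192)z^3 - (13/576)z^2 - (3/64)z + 1/16
h(z) = 255·L_0 + 90·L_1 + 10·L_2 + 150·L_3 + 858·L_4
Only the coefficient of z^4 is needed; take it from each L_i and combine:
255·(1/315) + 90·(-1/192) + 10·(1/160) + 150·(-1/168) + 858·(1/576) = 1

1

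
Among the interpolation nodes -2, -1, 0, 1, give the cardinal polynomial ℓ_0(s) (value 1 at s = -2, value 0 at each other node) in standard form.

ℓ_0(s) = (s + 1)s(s - 1) / [(-1)·(-2)·(-3)]
       = (s^3 - s) / (-6)

ℓ_0(s) = -(1/6)s^3 + (1/6)s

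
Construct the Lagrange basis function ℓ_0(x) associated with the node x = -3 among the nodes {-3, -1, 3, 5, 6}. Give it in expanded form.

ℓ_0(x) = (x + 1)(x - 3)(x - 5)(x - 6) / [(-2)·(-6)·(-8)·(-9)]
       = (x^4 - 13x^3 + 49x^2 - 27x - 90) / (864)

ℓ_0(x) = (1/864)x^4 - (13/864)x^3 + (49/864)x^2 - (1/32)x - 5/48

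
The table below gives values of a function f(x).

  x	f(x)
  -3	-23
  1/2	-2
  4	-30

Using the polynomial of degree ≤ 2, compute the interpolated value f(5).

-47

Using Newton's divided-difference form:
f[-3,1/2] = (-2 - (-23)) / (1/2 - (-3)) = 6
f[1/2,4] = (-30 - (-2)) / (4 - 1/2) = -8
f[-3,1/2,4] = (-8 - 6) / (4 - (-3)) = -2
f(5) = -23 + 6·(8) + (-2)·(8)·(9/2) = -47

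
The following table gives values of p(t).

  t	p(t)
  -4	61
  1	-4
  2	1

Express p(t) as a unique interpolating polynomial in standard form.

p(t) = 3t^2 - 4t - 3

Newton's divided differences:
p[-4,1] = (-4 - 61) / (1 - (-4)) = -13
p[1,2] = (1 - (-4)) / (2 - 1) = 5
p[-4,1,2] = (5 - (-13)) / (2 - (-4)) = 3
p(t) = 61 + (-13)·(t + 4) + 3·(t + 4)(t - 1)
Expanding: p(t) = 3t^2 - 4t - 3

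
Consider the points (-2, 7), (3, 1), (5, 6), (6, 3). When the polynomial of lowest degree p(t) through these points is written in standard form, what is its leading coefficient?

Build the Lagrange basis polynomials:
L_0(t) = (t - 3)(t - 5)(t - 6) / [-280] = -(1/280)t^3 + (1/20)t^2 - (9/40)t + 9/28
L_1(t) = (t + 2)(t - 5)(t - 6) / [30] = (1/30)t^3 - (3/10)t^2 + (4/15)t + 2
L_2(t) = (t + 2)(t - 3)(t - 6) / [-14] = -(1/14)t^3 + (1/2)t^2 - 18/7
L_3(t) = (t + 2)(t - 3)(t - 5) / [24] = (1/24)t^3 - (1/4)t^2 - (1/24)t + 5/4
p(t) = 7·L_0 + 1·L_1 + 6·L_2 + 3·L_3
Only the coefficient of t^3 is needed; take it from each L_i and combine:
7·(-1/280) + 1·(1/30) + 6·(-1/14) + 3·(1/24) = -31/105

-31/105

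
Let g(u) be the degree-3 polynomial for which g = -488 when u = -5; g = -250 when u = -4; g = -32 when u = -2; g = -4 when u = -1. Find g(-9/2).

Evaluate each Lagrange basis at u = -9/2:
L_0(-9/2) = (-1/2)·(-5/2)·(-7/2)/[(-1)·(-3)·(-4)] = 35/96
L_1(-9/2) = (1/2)·(-5/2)·(-7/2)/[(1)·(-2)·(-3)] = 35/48
L_2(-9/2) = (1/2)·(-1/2)·(-7/2)/[(3)·(2)·(-1)] = -7/48
L_3(-9/2) = (1/2)·(-1/2)·(-5/2)/[(4)·(3)·(1)] = 5/96
Sum: (-488)·(35/96) + (-250)·(35/48) + (-32)·(-7/48) + (-4)·(5/96) = -1423/4

-1423/4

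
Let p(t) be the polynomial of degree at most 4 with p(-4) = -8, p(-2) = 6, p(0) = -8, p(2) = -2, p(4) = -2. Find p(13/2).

-173903/1024

Using Newton's divided-difference form:
p[-4,-2] = (6 - (-8)) / (-2 - (-4)) = 7
p[-2,0] = (-8 - 6) / (0 - (-2)) = -7
p[0,2] = (-2 - (-8)) / (2 - 0) = 3
p[2,4] = (-2 - (-2)) / (4 - 2) = 0
p[-4,-2,0] = (-7 - 7) / (0 - (-4)) = -7/2
p[-2,0,2] = (3 - (-7)) / (2 - (-2)) = 5/2
p[0,2,4] = (0 - 3) / (4 - 0) = -3/4
p[-4,-2,0,2] = (5/2 - (-7/2)) / (2 - (-4)) = 1
p[-2,0,2,4] = (-3/4 - 5/2) / (4 - (-2)) = -13/24
p[-4,-2,0,2,4] = (-13/24 - 1) / (4 - (-4)) = -37/192
p(13/2) = -8 + 7·(21/2) + (-7/2)·(21/2)·(17/2) + 1·(21/2)·(17/2)·(13/2) + (-37/192)·(21/2)·(17/2)·(13/2)·(9/2) = -173903/1024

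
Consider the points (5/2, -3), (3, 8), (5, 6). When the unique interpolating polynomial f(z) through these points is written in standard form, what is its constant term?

-127

Build the Lagrange basis polynomials:
L_0(z) = (z - 3)(z - 5) / [5/4] = (4/5)z^2 - (32/5)z + 12
L_1(z) = (z - 5/2)(z - 5) / [-1] = -z^2 + (15/2)z - 25/2
L_2(z) = (z - 5/2)(z - 3) / [5] = (1/5)z^2 - (11/10)z + 3/2
f(z) = (-3)·L_0 + 8·L_1 + 6·L_2
Only the constant term is needed; take it from each L_i and combine:
(-3)·(12) + 8·(-25/2) + 6·(3/2) = -127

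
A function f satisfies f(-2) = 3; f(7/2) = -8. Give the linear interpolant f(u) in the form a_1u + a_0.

f(u) = -2u - 1

Build the Lagrange basis polynomials:
L_0(u) = (u - 7/2) / [-11/2] = -(2/11)u + 7/11
L_1(u) = (u + 2) / [11/2] = (2/11)u + 4/11
f(u) = 3·L_0 + (-8)·L_1
  3·L_0(u) = -(6/11)u + 21/11
  (-8)·L_1(u) = -(16/11)u - 32/11
Adding term by term: -2u - 1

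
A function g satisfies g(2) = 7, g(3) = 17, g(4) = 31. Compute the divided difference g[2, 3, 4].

g[2,3] = (17 - 7) / (3 - 2) = 10
g[3,4] = (31 - 17) / (4 - 3) = 14
g[2,3,4] = (14 - 10) / (4 - 2) = 2

2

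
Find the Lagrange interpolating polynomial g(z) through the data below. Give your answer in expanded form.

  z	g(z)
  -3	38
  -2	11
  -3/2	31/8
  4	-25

L_0(z) = (z + 2)(z + 3/2)(z - 4) / [-21/2] = -(2/21)z^3 + (1/21)z^2 + (22/21)z + 8/7
L_1(z) = (z + 3)(z + 3/2)(z - 4) / [3] = (1/3)z^3 + (1/6)z^2 - (9/2)z - 6
L_2(z) = (z + 3)(z + 2)(z - 4) / [-33/8] = -(8/33)z^3 - (8/33)z^2 + (112/33)z + 64/11
L_3(z) = (z + 3)(z + 2)(z + 3/2) / [231] = (1/231)z^3 + (13/462)z^2 + (9/154)z + 3/77
g(z) = 38·L_0 + 11·L_1 + (31/8)·L_2 + (-25)·L_3
  38·L_0(z) = -(76/21)z^3 + (38/21)z^2 + (836/21)z + 304/7
  11·L_1(z) = (11/3)z^3 + (11/6)z^2 - (99/2)z - 66
  (31/8)·L_2(z) = -(31/33)z^3 - (31/33)z^2 + (434/33)z + 248/11
  (-25)·L_3(z) = -(25/231)z^3 - (325/462)z^2 - (225/154)z - 75/77
Adding term by term: -z^3 + 2z^2 + 2z - 1

g(z) = -z^3 + 2z^2 + 2z - 1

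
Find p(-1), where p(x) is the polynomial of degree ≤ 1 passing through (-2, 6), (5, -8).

Evaluate each Lagrange basis at x = -1:
L_0(-1) = (-6)/[(-7)] = 6/7
L_1(-1) = (1)/[(7)] = 1/7
Sum: 6·(6/7) + (-8)·(1/7) = 4

4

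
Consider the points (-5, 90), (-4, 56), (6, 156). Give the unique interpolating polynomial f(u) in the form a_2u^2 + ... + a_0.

L_0(u) = (u + 4)(u - 6) / [11] = (1/11)u^2 - (2/11)u - 24/11
L_1(u) = (u + 5)(u - 6) / [-10] = -(1/10)u^2 + (1/10)u + 3
L_2(u) = (u + 5)(u + 4) / [110] = (1/110)u^2 + (9/110)u + 2/11
f(u) = 90·L_0 + 56·L_1 + 156·L_2
  90·L_0(u) = (90/11)u^2 - (180/11)u - 2160/11
  56·L_1(u) = -(28/5)u^2 + (28/5)u + 168
  156·L_2(u) = (78/55)u^2 + (702/55)u + 312/11
Adding term by term: 4u^2 + 2u

f(u) = 4u^2 + 2u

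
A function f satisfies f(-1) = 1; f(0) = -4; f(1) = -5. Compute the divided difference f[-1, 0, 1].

2

f[-1,0] = (-4 - 1) / (0 - (-1)) = -5
f[0,1] = (-5 - (-4)) / (1 - 0) = -1
f[-1,0,1] = (-1 - (-5)) / (1 - (-1)) = 2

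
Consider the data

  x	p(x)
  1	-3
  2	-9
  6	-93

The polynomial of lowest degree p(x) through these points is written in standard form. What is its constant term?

-3

Build the Lagrange basis polynomials:
L_0(x) = (x - 2)(x - 6) / [5] = (1/5)x^2 - (8/5)x + 12/5
L_1(x) = (x - 1)(x - 6) / [-4] = -(1/4)x^2 + (7/4)x - 3/2
L_2(x) = (x - 1)(x - 2) / [20] = (1/20)x^2 - (3/20)x + 1/10
p(x) = (-3)·L_0 + (-9)·L_1 + (-93)·L_2
Only the constant term is needed; take it from each L_i and combine:
(-3)·(12/5) + (-9)·(-3/2) + (-93)·(1/10) = -3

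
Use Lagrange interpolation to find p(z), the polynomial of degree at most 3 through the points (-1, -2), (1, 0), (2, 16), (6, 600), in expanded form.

p(z) = 3z^3 - z^2 - 2z

Build the Lagrange basis polynomials:
L_0(z) = (z - 1)(z - 2)(z - 6) / [-42] = -(1/42)z^3 + (3/14)z^2 - (10/21)z + 2/7
L_1(z) = (z + 1)(z - 2)(z - 6) / [10] = (1/10)z^3 - (7/10)z^2 + (2/5)z + 6/5
L_2(z) = (z + 1)(z - 1)(z - 6) / [-12] = -(1/12)z^3 + (1/2)z^2 + (1/12)z - 1/2
L_3(z) = (z + 1)(z - 1)(z - 2) / [140] = (1/140)z^3 - (1/70)z^2 - (1/140)z + 1/70
p(z) = (-2)·L_0 + 0·L_1 + 16·L_2 + 600·L_3
  (-2)·L_0(z) = (1/21)z^3 - (3/7)z^2 + (20/21)z - 4/7
  0·L_1(z) = 0
  16·L_2(z) = -(4/3)z^3 + 8z^2 + (4/3)z - 8
  600·L_3(z) = (30/7)z^3 - (60/7)z^2 - (30/7)z + 60/7
Adding term by term: 3z^3 - z^2 - 2z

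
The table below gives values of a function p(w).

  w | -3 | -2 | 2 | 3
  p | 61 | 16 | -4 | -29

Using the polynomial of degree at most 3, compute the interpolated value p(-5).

283

Evaluate each Lagrange basis at w = -5:
L_0(-5) = (-3)·(-7)·(-8)/[(-1)·(-5)·(-6)] = 28/5
L_1(-5) = (-2)·(-7)·(-8)/[(1)·(-4)·(-5)] = -28/5
L_2(-5) = (-2)·(-3)·(-8)/[(5)·(4)·(-1)] = 12/5
L_3(-5) = (-2)·(-3)·(-7)/[(6)·(5)·(1)] = -7/5
Sum: 61·(28/5) + 16·(-28/5) + (-4)·(12/5) + (-29)·(-7/5) = 283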